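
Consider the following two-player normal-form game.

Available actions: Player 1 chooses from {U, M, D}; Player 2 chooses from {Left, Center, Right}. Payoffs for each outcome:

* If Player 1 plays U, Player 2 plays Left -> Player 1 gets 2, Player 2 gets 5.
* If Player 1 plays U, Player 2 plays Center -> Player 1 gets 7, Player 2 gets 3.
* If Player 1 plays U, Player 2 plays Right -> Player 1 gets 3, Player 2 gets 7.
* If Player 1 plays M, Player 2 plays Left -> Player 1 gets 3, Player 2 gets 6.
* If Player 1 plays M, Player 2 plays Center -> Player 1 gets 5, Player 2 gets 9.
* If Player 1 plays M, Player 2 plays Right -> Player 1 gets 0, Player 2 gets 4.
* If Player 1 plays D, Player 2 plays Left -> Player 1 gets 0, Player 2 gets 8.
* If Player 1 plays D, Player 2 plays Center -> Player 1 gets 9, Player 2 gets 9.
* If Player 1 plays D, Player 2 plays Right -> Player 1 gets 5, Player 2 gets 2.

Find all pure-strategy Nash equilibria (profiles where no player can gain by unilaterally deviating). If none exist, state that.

Mark each player's best response to every combination of opponents' strategies; a profile where every player is best-responding is a pure Nash equilibrium.
Player 1 against Left: payoffs 2, 3, 0 → best response M.
Player 1 against Center: payoffs 7, 5, 9 → best response D.
Player 1 against Right: payoffs 3, 0, 5 → best response D.
Player 2 against U: payoffs 5, 3, 7 → best response Right.
Player 2 against M: payoffs 6, 9, 4 → best response Center.
Player 2 against D: payoffs 8, 9, 2 → best response Center.
Mutual best responses: (D, Center).

(D, Center)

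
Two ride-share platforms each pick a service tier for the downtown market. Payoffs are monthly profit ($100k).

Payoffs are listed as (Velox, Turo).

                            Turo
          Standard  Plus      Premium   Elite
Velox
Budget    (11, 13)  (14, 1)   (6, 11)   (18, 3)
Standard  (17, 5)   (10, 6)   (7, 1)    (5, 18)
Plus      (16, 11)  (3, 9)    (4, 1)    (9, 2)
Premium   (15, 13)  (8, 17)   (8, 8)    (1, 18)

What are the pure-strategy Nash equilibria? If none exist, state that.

Mark each player's best response to every combination of opponents' strategies; a profile where every player is best-responding is a pure Nash equilibrium.
Velox against Standard: payoffs 11, 17, 16, 15 → best response Standard.
Velox against Plus: payoffs 14, 10, 3, 8 → best response Budget.
Velox against Premium: payoffs 6, 7, 4, 8 → best response Premium.
Velox against Elite: payoffs 18, 5, 9, 1 → best response Budget.
Turo against Budget: payoffs 13, 1, 11, 3 → best response Standard.
Turo against Standard: payoffs 5, 6, 1, 18 → best response Elite.
Turo against Plus: payoffs 11, 9, 1, 2 → best response Standard.
Turo against Premium: payoffs 13, 17, 8, 18 → best response Elite.
No profile is a mutual best response for all players.

There is no pure-strategy Nash equilibrium.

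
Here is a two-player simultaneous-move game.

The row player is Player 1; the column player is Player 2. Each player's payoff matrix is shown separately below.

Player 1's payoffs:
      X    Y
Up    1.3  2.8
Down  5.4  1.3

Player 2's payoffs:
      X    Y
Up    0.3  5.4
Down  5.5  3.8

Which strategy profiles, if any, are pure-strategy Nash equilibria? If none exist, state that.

The pure Nash equilibria are (Up, Y), (Down, X).

For each player, find the best response to each opponent profile; mutual best responses are the pure NE.
Player 1 against X: payoffs 1.3, 5.4 → best response Down.
Player 1 against Y: payoffs 2.8, 1.3 → best response Up.
Player 2 against Up: payoffs 0.3, 5.4 → best response Y.
Player 2 against Down: payoffs 5.5, 3.8 → best response X.
Mutual best responses: (Up, Y); (Down, X).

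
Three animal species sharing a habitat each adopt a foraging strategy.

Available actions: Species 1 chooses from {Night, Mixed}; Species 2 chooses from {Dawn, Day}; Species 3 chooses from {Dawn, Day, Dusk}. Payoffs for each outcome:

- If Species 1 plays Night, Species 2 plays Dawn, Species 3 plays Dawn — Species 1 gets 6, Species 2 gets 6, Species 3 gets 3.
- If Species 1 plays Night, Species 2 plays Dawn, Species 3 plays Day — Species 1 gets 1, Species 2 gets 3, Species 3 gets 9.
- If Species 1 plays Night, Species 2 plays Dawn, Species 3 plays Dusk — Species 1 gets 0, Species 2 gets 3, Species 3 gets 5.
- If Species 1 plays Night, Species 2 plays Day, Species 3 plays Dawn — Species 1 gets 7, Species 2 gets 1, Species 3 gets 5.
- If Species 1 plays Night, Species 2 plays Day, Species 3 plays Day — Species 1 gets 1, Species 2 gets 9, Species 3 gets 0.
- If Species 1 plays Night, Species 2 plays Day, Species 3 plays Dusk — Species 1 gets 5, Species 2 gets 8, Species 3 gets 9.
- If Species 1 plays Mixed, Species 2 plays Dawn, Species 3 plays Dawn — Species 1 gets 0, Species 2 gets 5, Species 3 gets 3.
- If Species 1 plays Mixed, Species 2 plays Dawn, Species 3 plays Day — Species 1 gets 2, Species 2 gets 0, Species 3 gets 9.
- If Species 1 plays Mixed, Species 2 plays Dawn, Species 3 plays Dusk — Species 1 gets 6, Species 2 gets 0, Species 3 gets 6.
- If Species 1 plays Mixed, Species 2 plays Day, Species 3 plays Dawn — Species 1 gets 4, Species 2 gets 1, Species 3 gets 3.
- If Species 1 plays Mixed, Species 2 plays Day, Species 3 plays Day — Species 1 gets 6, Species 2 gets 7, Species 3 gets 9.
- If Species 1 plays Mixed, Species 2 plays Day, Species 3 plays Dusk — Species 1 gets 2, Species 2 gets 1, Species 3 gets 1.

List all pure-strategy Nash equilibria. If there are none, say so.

The pure Nash equilibria are (Night, Day, Dusk) and (Mixed, Day, Day).

(Night, Dawn, Dawn): Species 3 can switch to Day (3 → 9). Not NE.
(Night, Dawn, Day): Species 1 can switch to Mixed (1 → 2). Not NE.
(Night, Dawn, Dusk): Species 1 can switch to Mixed (0 → 6). Not NE.
(Night, Day, Dawn): Species 2 can switch to Dawn (1 → 6). Not NE.
(Night, Day, Day): Species 1 can switch to Mixed (1 → 6). Not NE.
(Night, Day, Dusk): Species 1 gets 5, best alternative 2; Species 2 gets 8, best alternative 3; Species 3 gets 9, best alternative 5. No profitable deviation — NE.
(Mixed, Dawn, Dawn): Species 1 can switch to Night (0 → 6). Not NE.
(Mixed, Day, Day): Species 1 gets 6, best alternative 1; Species 2 gets 7, best alternative 0; Species 3 gets 9, best alternative 3. No profitable deviation — NE.
(The remaining 4 profiles each have a profitable deviation by the same check.)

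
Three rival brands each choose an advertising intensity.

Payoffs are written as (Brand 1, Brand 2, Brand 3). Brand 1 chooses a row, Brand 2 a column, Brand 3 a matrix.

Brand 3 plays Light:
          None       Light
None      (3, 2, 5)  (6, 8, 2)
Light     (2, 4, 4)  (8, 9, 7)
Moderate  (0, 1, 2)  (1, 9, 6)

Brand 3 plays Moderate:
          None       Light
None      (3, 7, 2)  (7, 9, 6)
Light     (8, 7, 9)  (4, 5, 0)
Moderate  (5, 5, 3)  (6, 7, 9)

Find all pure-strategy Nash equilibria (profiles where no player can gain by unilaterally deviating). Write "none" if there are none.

Brand 1 against (None, Light): payoffs 3, 2, 0 → best response None.
Brand 1 against (None, Moderate): payoffs 3, 8, 5 → best response Light.
Brand 1 against (Light, Light): payoffs 6, 8, 1 → best response Light.
Brand 1 against (Light, Moderate): payoffs 7, 4, 6 → best response None.
Brand 2 against (None, Light): payoffs 2, 8 → best response Light.
Brand 2 against (None, Moderate): payoffs 7, 9 → best response Light.
Brand 2 against (Light, Light): payoffs 4, 9 → best response Light.
Brand 2 against (Light, Moderate): payoffs 7, 5 → best response None.
Brand 2 against (Moderate, Light): payoffs 1, 9 → best response Light.
Brand 2 against (Moderate, Moderate): payoffs 5, 7 → best response Light.
Brand 3 against (None, None): payoffs 5, 2 → best response Light.
Brand 3 against (None, Light): payoffs 2, 6 → best response Moderate.
Brand 3 against (Light, None): payoffs 4, 9 → best response Moderate.
Brand 3 against (Light, Light): payoffs 7, 0 → best response Light.
Brand 3 against (Moderate, None): payoffs 2, 3 → best response Moderate.
Brand 3 against (Moderate, Light): payoffs 6, 9 → best response Moderate.
Mutual best responses: (None, Light, Moderate); (Light, None, Moderate); (Light, Light, Light).

The pure Nash equilibria are (None, Light, Moderate) and (Light, None, Moderate) and (Light, Light, Light).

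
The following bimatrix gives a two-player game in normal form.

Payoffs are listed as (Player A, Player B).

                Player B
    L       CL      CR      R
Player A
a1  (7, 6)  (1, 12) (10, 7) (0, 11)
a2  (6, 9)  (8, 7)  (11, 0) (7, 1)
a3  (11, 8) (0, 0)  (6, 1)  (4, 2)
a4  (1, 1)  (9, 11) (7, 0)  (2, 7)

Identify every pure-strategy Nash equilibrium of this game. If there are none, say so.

(a3, L); (a4, CL)

(a1, L): Player A can switch to a3 (7 → 11). Not NE.
(a1, CL): Player A can switch to a2 (1 → 8). Not NE.
(a1, CR): Player A can switch to a2 (10 → 11). Not NE.
(a1, R): Player A can switch to a2 (0 → 7). Not NE.
(a2, L): Player A can switch to a1 (6 → 7). Not NE.
(a2, CL): Player A can switch to a4 (8 → 9). Not NE.
(a2, CR): Player B can switch to L (0 → 9). Not NE.
(a2, R): Player B can switch to L (1 → 9). Not NE.
(a3, L): Player A gets 11, best alternative 7; Player B gets 8, best alternative 2. No profitable deviation — NE.
(a4, CL): Player A gets 9, best alternative 8; Player B gets 11, best alternative 7. No profitable deviation — NE.
(The remaining 6 profiles each have a profitable deviation by the same check.)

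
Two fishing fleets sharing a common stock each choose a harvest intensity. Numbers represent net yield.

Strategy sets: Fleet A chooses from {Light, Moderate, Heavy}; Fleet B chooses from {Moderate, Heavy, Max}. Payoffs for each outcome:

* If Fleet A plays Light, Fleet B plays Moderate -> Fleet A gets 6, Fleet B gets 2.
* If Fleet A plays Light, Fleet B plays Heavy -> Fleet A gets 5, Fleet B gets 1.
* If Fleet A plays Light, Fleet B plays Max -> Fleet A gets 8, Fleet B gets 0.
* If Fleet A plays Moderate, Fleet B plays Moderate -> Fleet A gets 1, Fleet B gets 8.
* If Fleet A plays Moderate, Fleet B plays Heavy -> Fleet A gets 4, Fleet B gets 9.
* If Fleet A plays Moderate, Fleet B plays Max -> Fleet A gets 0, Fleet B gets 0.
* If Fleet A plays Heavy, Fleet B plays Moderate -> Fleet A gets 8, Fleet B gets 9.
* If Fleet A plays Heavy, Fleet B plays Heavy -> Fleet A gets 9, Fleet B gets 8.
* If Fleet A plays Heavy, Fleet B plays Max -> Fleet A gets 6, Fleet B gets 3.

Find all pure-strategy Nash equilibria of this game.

Fleet A against Moderate: payoffs 6, 1, 8 → best response Heavy.
Fleet A against Heavy: payoffs 5, 4, 9 → best response Heavy.
Fleet A against Max: payoffs 8, 0, 6 → best response Light.
Fleet B against Light: payoffs 2, 1, 0 → best response Moderate.
Fleet B against Moderate: payoffs 8, 9, 0 → best response Heavy.
Fleet B against Heavy: payoffs 9, 8, 3 → best response Moderate.
Mutual best responses: (Heavy, Moderate).

The unique pure-strategy Nash equilibrium is (Heavy, Moderate).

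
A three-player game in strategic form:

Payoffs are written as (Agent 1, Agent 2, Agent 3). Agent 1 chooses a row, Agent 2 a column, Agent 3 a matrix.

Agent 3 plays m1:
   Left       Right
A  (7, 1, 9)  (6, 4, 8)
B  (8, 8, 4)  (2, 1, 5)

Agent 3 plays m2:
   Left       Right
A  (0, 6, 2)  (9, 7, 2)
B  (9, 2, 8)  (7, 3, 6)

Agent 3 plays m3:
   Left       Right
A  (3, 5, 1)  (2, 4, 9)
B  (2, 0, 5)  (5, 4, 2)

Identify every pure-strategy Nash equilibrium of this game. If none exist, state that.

none

Agent 1 against (Left, m1): payoffs 7, 8 → best response B.
Agent 1 against (Left, m2): payoffs 0, 9 → best response B.
Agent 1 against (Left, m3): payoffs 3, 2 → best response A.
Agent 1 against (Right, m1): payoffs 6, 2 → best response A.
Agent 1 against (Right, m2): payoffs 9, 7 → best response A.
Agent 1 against (Right, m3): payoffs 2, 5 → best response B.
Agent 2 against (A, m1): payoffs 1, 4 → best response Right.
Agent 2 against (A, m2): payoffs 6, 7 → best response Right.
Agent 2 against (A, m3): payoffs 5, 4 → best response Left.
Agent 2 against (B, m1): payoffs 8, 1 → best response Left.
Agent 2 against (B, m2): payoffs 2, 3 → best response Right.
Agent 2 against (B, m3): payoffs 0, 4 → best response Right.
Agent 3 against (A, Left): payoffs 9, 2, 1 → best response m1.
Agent 3 against (A, Right): payoffs 8, 2, 9 → best response m3.
Agent 3 against (B, Left): payoffs 4, 8, 5 → best response m2.
Agent 3 against (B, Right): payoffs 5, 6, 2 → best response m2.
No profile is a mutual best response for all players.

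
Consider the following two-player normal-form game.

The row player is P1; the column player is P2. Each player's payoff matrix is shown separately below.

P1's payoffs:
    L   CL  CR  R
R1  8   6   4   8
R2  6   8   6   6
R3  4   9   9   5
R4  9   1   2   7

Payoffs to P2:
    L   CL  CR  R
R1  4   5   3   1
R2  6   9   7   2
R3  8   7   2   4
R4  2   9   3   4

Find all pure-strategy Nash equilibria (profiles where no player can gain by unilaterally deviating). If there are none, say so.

Check each profile: it is a Nash equilibrium iff no player can strictly gain by switching unilaterally.
(R1, L): P1 can switch to R4 (8 → 9). Not NE.
(R1, CL): P1 can switch to R2 (6 → 8). Not NE.
(R1, CR): P1 can switch to R2 (4 → 6). Not NE.
(R1, R): P2 can switch to L (1 → 4). Not NE.
(R2, L): P1 can switch to R1 (6 → 8). Not NE.
(R2, CL): P1 can switch to R3 (8 → 9). Not NE.
(The remaining 10 profiles each have a profitable deviation by the same check.)

This game has no pure Nash equilibrium.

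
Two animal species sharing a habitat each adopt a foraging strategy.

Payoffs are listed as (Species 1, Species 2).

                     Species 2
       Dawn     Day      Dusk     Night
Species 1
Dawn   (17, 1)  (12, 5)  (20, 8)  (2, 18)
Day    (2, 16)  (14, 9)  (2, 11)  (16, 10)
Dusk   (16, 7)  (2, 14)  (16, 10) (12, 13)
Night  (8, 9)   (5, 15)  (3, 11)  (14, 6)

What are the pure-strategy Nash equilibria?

(Dawn, Dawn): Species 2 can switch to Day (1 → 5). Not NE.
(Dawn, Day): Species 1 can switch to Day (12 → 14). Not NE.
(Dawn, Dusk): Species 2 can switch to Night (8 → 18). Not NE.
(Dawn, Night): Species 1 can switch to Day (2 → 16). Not NE.
(Day, Dawn): Species 1 can switch to Dawn (2 → 17). Not NE.
(Day, Day): Species 2 can switch to Dawn (9 → 16). Not NE.
(Day, Dusk): Species 1 can switch to Dawn (2 → 20). Not NE.
(Day, Night): Species 2 can switch to Dawn (10 → 16). Not NE.
(The remaining 8 profiles each have a profitable deviation by the same check.)

This game has no pure Nash equilibrium.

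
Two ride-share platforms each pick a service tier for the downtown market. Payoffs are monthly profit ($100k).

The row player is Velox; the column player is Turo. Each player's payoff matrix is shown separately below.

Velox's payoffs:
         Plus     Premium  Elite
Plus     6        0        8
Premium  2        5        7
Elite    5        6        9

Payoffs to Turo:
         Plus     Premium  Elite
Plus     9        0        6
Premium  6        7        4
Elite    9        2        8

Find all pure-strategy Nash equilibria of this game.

(Plus, Plus): Velox gets 6, best alternative 5; Turo gets 9, best alternative 6. No profitable deviation — NE.
(Plus, Premium): Velox can switch to Premium (0 → 5). Not NE.
(Plus, Elite): Velox can switch to Elite (8 → 9). Not NE.
(Premium, Plus): Velox can switch to Plus (2 → 6). Not NE.
(Premium, Premium): Velox can switch to Elite (5 → 6). Not NE.
(Premium, Elite): Velox can switch to Plus (7 → 8). Not NE.
(Elite, Plus): Velox can switch to Plus (5 → 6). Not NE.
(Elite, Premium): Turo can switch to Plus (2 → 9). Not NE.
(Elite, Elite): Turo can switch to Plus (8 → 9). Not NE.

The unique pure-strategy Nash equilibrium is (Plus, Plus).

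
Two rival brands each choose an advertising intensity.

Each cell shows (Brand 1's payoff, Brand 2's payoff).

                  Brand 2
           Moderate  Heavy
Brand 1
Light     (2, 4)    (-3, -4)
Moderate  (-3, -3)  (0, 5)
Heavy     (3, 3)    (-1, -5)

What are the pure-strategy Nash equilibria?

(Moderate, Heavy) and (Heavy, Moderate)

(Light, Moderate): Brand 1 can switch to Heavy (2 → 3). Not NE.
(Light, Heavy): Brand 1 can switch to Moderate (-3 → 0). Not NE.
(Moderate, Moderate): Brand 1 can switch to Light (-3 → 2). Not NE.
(Moderate, Heavy): Brand 1 gets 0, best alternative -1; Brand 2 gets 5, best alternative -3. No profitable deviation — NE.
(Heavy, Moderate): Brand 1 gets 3, best alternative 2; Brand 2 gets 3, best alternative -5. No profitable deviation — NE.
(Heavy, Heavy): Brand 1 can switch to Moderate (-1 → 0). Not NE.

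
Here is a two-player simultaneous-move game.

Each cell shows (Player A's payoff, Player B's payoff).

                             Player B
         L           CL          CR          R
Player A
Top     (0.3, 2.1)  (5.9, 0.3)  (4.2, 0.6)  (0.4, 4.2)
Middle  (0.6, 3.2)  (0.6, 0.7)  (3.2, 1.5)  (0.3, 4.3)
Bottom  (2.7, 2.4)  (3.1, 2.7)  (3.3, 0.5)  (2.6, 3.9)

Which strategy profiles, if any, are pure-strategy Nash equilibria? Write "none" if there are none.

(Bottom, R)

(Top, L): Player A can switch to Middle (0.3 → 0.6). Not NE.
(Top, CL): Player B can switch to L (0.3 → 2.1). Not NE.
(Top, CR): Player B can switch to L (0.6 → 2.1). Not NE.
(Top, R): Player A can switch to Bottom (0.4 → 2.6). Not NE.
(Middle, L): Player A can switch to Bottom (0.6 → 2.7). Not NE.
(Middle, CL): Player A can switch to Top (0.6 → 5.9). Not NE.
(Bottom, R): Player A gets 2.6, best alternative 0.4; Player B gets 3.9, best alternative 2.7. No profitable deviation — NE.
(The remaining 5 profiles each have a profitable deviation by the same check.)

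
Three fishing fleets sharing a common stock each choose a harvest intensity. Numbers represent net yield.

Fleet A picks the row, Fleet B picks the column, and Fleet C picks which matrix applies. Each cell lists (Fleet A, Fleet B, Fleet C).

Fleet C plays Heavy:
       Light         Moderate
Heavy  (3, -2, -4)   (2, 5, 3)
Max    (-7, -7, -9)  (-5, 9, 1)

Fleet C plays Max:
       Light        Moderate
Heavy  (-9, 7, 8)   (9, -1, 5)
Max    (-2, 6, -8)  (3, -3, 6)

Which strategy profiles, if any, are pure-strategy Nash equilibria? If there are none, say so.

(Heavy, Light, Heavy): Fleet B can switch to Moderate (-2 → 5). Not NE.
(Heavy, Light, Max): Fleet A can switch to Max (-9 → -2). Not NE.
(Heavy, Moderate, Heavy): Fleet C can switch to Max (3 → 5). Not NE.
(Heavy, Moderate, Max): Fleet B can switch to Light (-1 → 7). Not NE.
(Max, Light, Heavy): Fleet A can switch to Heavy (-7 → 3). Not NE.
(Max, Light, Max): Fleet A gets -2, best alternative -9; Fleet B gets 6, best alternative -3; Fleet C gets -8, best alternative -9. No profitable deviation — NE.
(Max, Moderate, Heavy): Fleet A can switch to Heavy (-5 → 2). Not NE.
(Max, Moderate, Max): Fleet A can switch to Heavy (3 → 9). Not NE.

The unique pure-strategy Nash equilibrium is (Max, Light, Max).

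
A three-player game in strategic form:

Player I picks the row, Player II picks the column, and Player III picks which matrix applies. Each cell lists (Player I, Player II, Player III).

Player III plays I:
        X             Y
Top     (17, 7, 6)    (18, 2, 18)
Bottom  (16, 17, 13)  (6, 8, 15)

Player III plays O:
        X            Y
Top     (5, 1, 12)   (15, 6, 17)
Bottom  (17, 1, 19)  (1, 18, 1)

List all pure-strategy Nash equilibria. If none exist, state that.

none

Mark each player's best response to every combination of opponents' strategies; a profile where every player is best-responding is a pure Nash equilibrium.
Player I against (X, I): payoffs 17, 16 → best response Top.
Player I against (X, O): payoffs 5, 17 → best response Bottom.
Player I against (Y, I): payoffs 18, 6 → best response Top.
Player I against (Y, O): payoffs 15, 1 → best response Top.
Player II against (Top, I): payoffs 7, 2 → best response X.
Player II against (Top, O): payoffs 1, 6 → best response Y.
Player II against (Bottom, I): payoffs 17, 8 → best response X.
Player II against (Bottom, O): payoffs 1, 18 → best response Y.
Player III against (Top, X): payoffs 6, 12 → best response O.
Player III against (Top, Y): payoffs 18, 17 → best response I.
Player III against (Bottom, X): payoffs 13, 19 → best response O.
Player III against (Bottom, Y): payoffs 15, 1 → best response I.
No profile is a mutual best response for all players.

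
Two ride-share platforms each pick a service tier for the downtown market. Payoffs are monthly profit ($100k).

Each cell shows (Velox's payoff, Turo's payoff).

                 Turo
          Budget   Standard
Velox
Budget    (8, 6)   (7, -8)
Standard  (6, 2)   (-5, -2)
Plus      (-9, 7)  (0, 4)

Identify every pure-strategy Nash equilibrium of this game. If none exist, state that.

The unique pure-strategy Nash equilibrium is (Budget, Budget).

Velox against Budget: payoffs 8, 6, -9 → best response Budget.
Velox against Standard: payoffs 7, -5, 0 → best response Budget.
Turo against Budget: payoffs 6, -8 → best response Budget.
Turo against Standard: payoffs 2, -2 → best response Budget.
Turo against Plus: payoffs 7, 4 → best response Budget.
Mutual best responses: (Budget, Budget).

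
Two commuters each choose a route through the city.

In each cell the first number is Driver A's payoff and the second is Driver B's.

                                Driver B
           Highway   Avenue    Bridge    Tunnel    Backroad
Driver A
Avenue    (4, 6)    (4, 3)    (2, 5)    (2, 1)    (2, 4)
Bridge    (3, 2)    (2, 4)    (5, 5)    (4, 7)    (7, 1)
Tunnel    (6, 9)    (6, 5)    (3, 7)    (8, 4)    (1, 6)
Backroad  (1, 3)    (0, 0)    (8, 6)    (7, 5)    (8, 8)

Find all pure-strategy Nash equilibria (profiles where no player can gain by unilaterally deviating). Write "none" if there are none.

For each strategy profile, look for a profitable unilateral deviation.
(Avenue, Highway): Driver A can switch to Tunnel (4 → 6). Not NE.
(Avenue, Avenue): Driver A can switch to Tunnel (4 → 6). Not NE.
(Avenue, Bridge): Driver A can switch to Bridge (2 → 5). Not NE.
(Avenue, Tunnel): Driver A can switch to Bridge (2 → 4). Not NE.
(Avenue, Backroad): Driver A can switch to Bridge (2 → 7). Not NE.
(Bridge, Highway): Driver A can switch to Avenue (3 → 4). Not NE.
(Bridge, Avenue): Driver A can switch to Avenue (2 → 4). Not NE.
(Bridge, Bridge): Driver A can switch to Backroad (5 → 8). Not NE.
(Tunnel, Highway): Driver A gets 6, best alternative 4; Driver B gets 9, best alternative 7. No profitable deviation — NE.
(Backroad, Backroad): Driver A gets 8, best alternative 7; Driver B gets 8, best alternative 6. No profitable deviation — NE.
(The remaining 10 profiles each have a profitable deviation by the same check.)

Pure-strategy Nash equilibria: (Tunnel, Highway); (Backroad, Backroad)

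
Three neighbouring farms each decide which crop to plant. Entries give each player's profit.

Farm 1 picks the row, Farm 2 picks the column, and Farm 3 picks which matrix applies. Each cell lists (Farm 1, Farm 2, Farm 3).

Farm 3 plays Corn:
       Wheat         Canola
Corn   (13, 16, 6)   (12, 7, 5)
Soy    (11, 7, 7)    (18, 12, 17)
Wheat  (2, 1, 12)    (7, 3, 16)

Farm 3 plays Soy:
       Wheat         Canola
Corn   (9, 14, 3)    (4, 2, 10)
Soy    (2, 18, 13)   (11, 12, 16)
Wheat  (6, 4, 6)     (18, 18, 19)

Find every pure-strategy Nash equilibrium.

Check each profile: it is a Nash equilibrium iff no player can strictly gain by switching unilaterally.
(Corn, Wheat, Corn): Farm 1 gets 13, best alternative 11; Farm 2 gets 16, best alternative 7; Farm 3 gets 6, best alternative 3. No profitable deviation — NE.
(Corn, Wheat, Soy): Farm 3 can switch to Corn (3 → 6). Not NE.
(Corn, Canola, Corn): Farm 1 can switch to Soy (12 → 18). Not NE.
(Corn, Canola, Soy): Farm 1 can switch to Soy (4 → 11). Not NE.
(Soy, Wheat, Corn): Farm 1 can switch to Corn (11 → 13). Not NE.
(Soy, Wheat, Soy): Farm 1 can switch to Corn (2 → 9). Not NE.
(Soy, Canola, Corn): Farm 1 gets 18, best alternative 12; Farm 2 gets 12, best alternative 7; Farm 3 gets 17, best alternative 16. No profitable deviation — NE.
(Soy, Canola, Soy): Farm 1 can switch to Wheat (11 → 18). Not NE.
(Wheat, Wheat, Corn): Farm 1 can switch to Corn (2 → 13). Not NE.
(Wheat, Wheat, Soy): Farm 1 can switch to Corn (6 → 9). Not NE.
(Wheat, Canola, Corn): Farm 1 can switch to Corn (7 → 12). Not NE.
(Wheat, Canola, Soy): Farm 1 gets 18, best alternative 11; Farm 2 gets 18, best alternative 4; Farm 3 gets 19, best alternative 16. No profitable deviation — NE.

Pure-strategy Nash equilibria: (Corn, Wheat, Corn) and (Soy, Canola, Corn) and (Wheat, Canola, Soy)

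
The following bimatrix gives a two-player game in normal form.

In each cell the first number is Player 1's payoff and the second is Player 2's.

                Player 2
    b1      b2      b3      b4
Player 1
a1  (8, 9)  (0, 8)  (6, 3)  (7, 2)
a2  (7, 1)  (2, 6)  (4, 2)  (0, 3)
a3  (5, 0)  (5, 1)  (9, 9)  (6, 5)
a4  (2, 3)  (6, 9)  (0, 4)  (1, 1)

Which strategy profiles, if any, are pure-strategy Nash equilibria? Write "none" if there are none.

(a1, b1); (a3, b3); (a4, b2)

Player 1 against b1: payoffs 8, 7, 5, 2 → best response a1.
Player 1 against b2: payoffs 0, 2, 5, 6 → best response a4.
Player 1 against b3: payoffs 6, 4, 9, 0 → best response a3.
Player 1 against b4: payoffs 7, 0, 6, 1 → best response a1.
Player 2 against a1: payoffs 9, 8, 3, 2 → best response b1.
Player 2 against a2: payoffs 1, 6, 2, 3 → best response b2.
Player 2 against a3: payoffs 0, 1, 9, 5 → best response b3.
Player 2 against a4: payoffs 3, 9, 4, 1 → best response b2.
Mutual best responses: (a1, b1); (a3, b3); (a4, b2).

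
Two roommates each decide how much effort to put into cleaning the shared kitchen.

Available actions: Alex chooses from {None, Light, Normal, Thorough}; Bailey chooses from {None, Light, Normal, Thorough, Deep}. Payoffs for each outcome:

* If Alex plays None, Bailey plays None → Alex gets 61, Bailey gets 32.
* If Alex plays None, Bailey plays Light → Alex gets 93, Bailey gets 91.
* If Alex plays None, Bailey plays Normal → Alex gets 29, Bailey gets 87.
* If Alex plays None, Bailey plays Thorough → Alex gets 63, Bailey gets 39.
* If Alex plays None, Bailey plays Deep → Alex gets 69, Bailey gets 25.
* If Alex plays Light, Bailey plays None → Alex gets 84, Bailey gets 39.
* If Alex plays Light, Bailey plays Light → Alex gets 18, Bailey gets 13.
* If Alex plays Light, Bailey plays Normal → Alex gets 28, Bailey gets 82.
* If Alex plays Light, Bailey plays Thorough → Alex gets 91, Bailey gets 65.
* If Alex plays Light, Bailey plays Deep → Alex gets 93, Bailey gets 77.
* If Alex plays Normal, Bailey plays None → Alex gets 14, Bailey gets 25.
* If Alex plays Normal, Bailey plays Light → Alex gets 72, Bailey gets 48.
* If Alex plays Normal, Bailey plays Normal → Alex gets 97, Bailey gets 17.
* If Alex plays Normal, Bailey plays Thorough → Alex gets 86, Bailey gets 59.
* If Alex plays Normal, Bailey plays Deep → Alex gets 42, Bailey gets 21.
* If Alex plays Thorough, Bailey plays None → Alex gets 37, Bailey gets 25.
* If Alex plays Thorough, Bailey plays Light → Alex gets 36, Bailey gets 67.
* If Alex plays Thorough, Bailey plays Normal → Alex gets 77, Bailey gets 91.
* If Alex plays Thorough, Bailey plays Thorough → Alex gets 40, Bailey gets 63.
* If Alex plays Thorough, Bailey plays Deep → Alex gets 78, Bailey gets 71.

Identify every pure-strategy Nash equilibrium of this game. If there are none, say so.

The unique pure-strategy Nash equilibrium is (None, Light).

Alex against None: payoffs 61, 84, 14, 37 → best response Light.
Alex against Light: payoffs 93, 18, 72, 36 → best response None.
Alex against Normal: payoffs 29, 28, 97, 77 → best response Normal.
Alex against Thorough: payoffs 63, 91, 86, 40 → best response Light.
Alex against Deep: payoffs 69, 93, 42, 78 → best response Light.
Bailey against None: payoffs 32, 91, 87, 39, 25 → best response Light.
Bailey against Light: payoffs 39, 13, 82, 65, 77 → best response Normal.
Bailey against Normal: payoffs 25, 48, 17, 59, 21 → best response Thorough.
Bailey against Thorough: payoffs 25, 67, 91, 63, 71 → best response Normal.
Mutual best responses: (None, Light).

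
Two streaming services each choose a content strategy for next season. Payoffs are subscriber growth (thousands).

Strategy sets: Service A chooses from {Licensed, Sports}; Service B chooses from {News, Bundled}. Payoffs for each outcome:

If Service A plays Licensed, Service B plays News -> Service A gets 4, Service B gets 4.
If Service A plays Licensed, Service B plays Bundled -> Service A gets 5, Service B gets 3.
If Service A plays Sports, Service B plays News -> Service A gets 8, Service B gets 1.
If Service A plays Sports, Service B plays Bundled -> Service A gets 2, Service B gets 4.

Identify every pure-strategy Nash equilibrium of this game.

(Licensed, News): Service A can switch to Sports (4 → 8). Not NE.
(Licensed, Bundled): Service B can switch to News (3 → 4). Not NE.
(Sports, News): Service B can switch to Bundled (1 → 4). Not NE.
(Sports, Bundled): Service A can switch to Licensed (2 → 5). Not NE.

No pure-strategy Nash equilibrium.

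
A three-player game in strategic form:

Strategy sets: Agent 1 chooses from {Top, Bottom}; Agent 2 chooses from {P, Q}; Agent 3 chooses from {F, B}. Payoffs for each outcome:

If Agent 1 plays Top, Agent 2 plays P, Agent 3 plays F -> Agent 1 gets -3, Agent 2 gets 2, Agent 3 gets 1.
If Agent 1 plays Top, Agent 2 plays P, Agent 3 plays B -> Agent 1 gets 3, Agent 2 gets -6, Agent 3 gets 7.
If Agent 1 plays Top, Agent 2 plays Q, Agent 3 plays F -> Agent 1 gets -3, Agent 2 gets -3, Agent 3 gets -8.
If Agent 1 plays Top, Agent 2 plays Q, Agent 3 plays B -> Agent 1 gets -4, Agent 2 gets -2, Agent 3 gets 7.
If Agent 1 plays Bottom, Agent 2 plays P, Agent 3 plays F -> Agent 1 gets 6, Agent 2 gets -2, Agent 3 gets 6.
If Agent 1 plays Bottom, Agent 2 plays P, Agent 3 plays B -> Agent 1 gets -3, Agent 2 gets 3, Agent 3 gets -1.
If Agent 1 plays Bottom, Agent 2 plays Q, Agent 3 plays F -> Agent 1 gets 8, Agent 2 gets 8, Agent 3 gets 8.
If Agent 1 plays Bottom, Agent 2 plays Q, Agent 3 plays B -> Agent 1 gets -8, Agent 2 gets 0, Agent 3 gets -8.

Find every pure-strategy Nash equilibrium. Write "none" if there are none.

(Top, P, F): Agent 1 can switch to Bottom (-3 → 6). Not NE.
(Top, P, B): Agent 2 can switch to Q (-6 → -2). Not NE.
(Top, Q, F): Agent 1 can switch to Bottom (-3 → 8). Not NE.
(Top, Q, B): Agent 1 gets -4, best alternative -8; Agent 2 gets -2, best alternative -6; Agent 3 gets 7, best alternative -8. No profitable deviation — NE.
(Bottom, P, F): Agent 2 can switch to Q (-2 → 8). Not NE.
(Bottom, P, B): Agent 1 can switch to Top (-3 → 3). Not NE.
(Bottom, Q, F): Agent 1 gets 8, best alternative -3; Agent 2 gets 8, best alternative -2; Agent 3 gets 8, best alternative -8. No profitable deviation — NE.
(Bottom, Q, B): Agent 1 can switch to Top (-8 → -4). Not NE.

(Top, Q, B), (Bottom, Q, F)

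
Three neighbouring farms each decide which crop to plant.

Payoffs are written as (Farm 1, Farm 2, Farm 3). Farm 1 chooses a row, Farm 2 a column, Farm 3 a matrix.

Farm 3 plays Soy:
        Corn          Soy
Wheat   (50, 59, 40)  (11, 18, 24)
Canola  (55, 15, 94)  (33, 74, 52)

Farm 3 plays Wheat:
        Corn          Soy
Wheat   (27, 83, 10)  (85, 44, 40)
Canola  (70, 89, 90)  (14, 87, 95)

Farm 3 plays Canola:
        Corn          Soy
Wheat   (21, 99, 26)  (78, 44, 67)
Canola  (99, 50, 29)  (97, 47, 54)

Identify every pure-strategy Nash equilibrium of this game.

(Wheat, Corn, Soy): Farm 1 can switch to Canola (50 → 55). Not NE.
(Wheat, Corn, Wheat): Farm 1 can switch to Canola (27 → 70). Not NE.
(Wheat, Corn, Canola): Farm 1 can switch to Canola (21 → 99). Not NE.
(Wheat, Soy, Soy): Farm 1 can switch to Canola (11 → 33). Not NE.
(Wheat, Soy, Wheat): Farm 2 can switch to Corn (44 → 83). Not NE.
(Wheat, Soy, Canola): Farm 1 can switch to Canola (78 → 97). Not NE.
(Canola, Corn, Soy): Farm 2 can switch to Soy (15 → 74). Not NE.
(Canola, Corn, Wheat): Farm 3 can switch to Soy (90 → 94). Not NE.
(Canola, Corn, Canola): Farm 3 can switch to Soy (29 → 94). Not NE.
(Canola, Soy, Soy): Farm 3 can switch to Wheat (52 → 95). Not NE.
(The remaining 2 profiles each have a profitable deviation by the same check.)

No pure-strategy Nash equilibrium.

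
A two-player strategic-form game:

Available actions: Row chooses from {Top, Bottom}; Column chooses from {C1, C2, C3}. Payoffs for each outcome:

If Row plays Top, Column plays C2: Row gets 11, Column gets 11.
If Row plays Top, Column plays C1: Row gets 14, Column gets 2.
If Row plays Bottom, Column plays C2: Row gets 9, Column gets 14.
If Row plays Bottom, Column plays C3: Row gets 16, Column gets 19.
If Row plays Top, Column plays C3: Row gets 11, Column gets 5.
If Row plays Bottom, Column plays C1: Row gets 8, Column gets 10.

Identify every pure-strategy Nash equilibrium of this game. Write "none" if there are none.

(Top, C1): Column can switch to C2 (2 → 11). Not NE.
(Top, C2): Row gets 11, best alternative 9; Column gets 11, best alternative 5. No profitable deviation — NE.
(Top, C3): Row can switch to Bottom (11 → 16). Not NE.
(Bottom, C1): Row can switch to Top (8 → 14). Not NE.
(Bottom, C2): Row can switch to Top (9 → 11). Not NE.
(Bottom, C3): Row gets 16, best alternative 11; Column gets 19, best alternative 14. No profitable deviation — NE.

(Top, C2), (Bottom, C3)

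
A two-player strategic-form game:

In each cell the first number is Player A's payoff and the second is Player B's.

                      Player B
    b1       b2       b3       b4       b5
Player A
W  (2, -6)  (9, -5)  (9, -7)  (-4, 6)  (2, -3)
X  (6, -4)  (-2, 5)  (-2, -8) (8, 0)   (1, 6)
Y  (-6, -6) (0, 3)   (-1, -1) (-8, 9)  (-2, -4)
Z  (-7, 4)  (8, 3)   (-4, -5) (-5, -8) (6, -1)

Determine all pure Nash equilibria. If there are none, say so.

This game has no pure Nash equilibrium.

(W, b1): Player A can switch to X (2 → 6). Not NE.
(W, b2): Player B can switch to b4 (-5 → 6). Not NE.
(W, b3): Player B can switch to b1 (-7 → -6). Not NE.
(W, b4): Player A can switch to X (-4 → 8). Not NE.
(W, b5): Player A can switch to Z (2 → 6). Not NE.
(X, b1): Player B can switch to b2 (-4 → 5). Not NE.
(X, b2): Player A can switch to W (-2 → 9). Not NE.
(X, b3): Player A can switch to W (-2 → 9). Not NE.
(X, b4): Player B can switch to b2 (0 → 5). Not NE.
(X, b5): Player A can switch to W (1 → 2). Not NE.
(The remaining 10 profiles each have a profitable deviation by the same check.)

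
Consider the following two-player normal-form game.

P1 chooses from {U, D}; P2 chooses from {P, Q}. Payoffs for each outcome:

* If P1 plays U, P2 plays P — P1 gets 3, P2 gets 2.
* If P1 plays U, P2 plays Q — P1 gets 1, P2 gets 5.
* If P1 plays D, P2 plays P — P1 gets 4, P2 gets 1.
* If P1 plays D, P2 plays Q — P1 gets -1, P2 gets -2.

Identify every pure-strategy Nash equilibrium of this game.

For each player, find the best response to each opponent profile; mutual best responses are the pure NE.
P1 against P: payoffs 3, 4 → best response D.
P1 against Q: payoffs 1, -1 → best response U.
P2 against U: payoffs 2, 5 → best response Q.
P2 against D: payoffs 1, -2 → best response P.
Mutual best responses: (U, Q); (D, P).

Pure-strategy Nash equilibria: (U, Q); (D, P)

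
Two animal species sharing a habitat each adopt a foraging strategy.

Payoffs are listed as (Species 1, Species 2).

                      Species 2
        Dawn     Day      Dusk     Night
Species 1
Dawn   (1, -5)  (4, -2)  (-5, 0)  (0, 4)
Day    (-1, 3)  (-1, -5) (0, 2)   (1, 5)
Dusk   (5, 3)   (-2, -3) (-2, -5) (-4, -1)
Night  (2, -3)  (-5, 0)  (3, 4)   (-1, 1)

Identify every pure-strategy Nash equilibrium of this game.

Pure-strategy Nash equilibria: (Day, Night); (Dusk, Dawn); (Night, Dusk)

(Dawn, Dawn): Species 1 can switch to Dusk (1 → 5). Not NE.
(Dawn, Day): Species 2 can switch to Dusk (-2 → 0). Not NE.
(Dawn, Dusk): Species 1 can switch to Day (-5 → 0). Not NE.
(Dawn, Night): Species 1 can switch to Day (0 → 1). Not NE.
(Day, Dawn): Species 1 can switch to Dawn (-1 → 1). Not NE.
(Day, Day): Species 1 can switch to Dawn (-1 → 4). Not NE.
(Day, Dusk): Species 1 can switch to Night (0 → 3). Not NE.
(Day, Night): Species 1 gets 1, best alternative 0; Species 2 gets 5, best alternative 3. No profitable deviation — NE.
(Dusk, Dawn): Species 1 gets 5, best alternative 2; Species 2 gets 3, best alternative -1. No profitable deviation — NE.
(Dusk, Day): Species 1 can switch to Dawn (-2 → 4). Not NE.
(Dusk, Dusk): Species 1 can switch to Day (-2 → 0). Not NE.
(Dusk, Night): Species 1 can switch to Dawn (-4 → 0). Not NE.
(Night, Dawn): Species 1 can switch to Dusk (2 → 5). Not NE.
(Night, Day): Species 1 can switch to Dawn (-5 → 4). Not NE.
(Night, Dusk): Species 1 gets 3, best alternative 0; Species 2 gets 4, best alternative 1. No profitable deviation — NE.
(The remaining 1 profile has a profitable deviation by the same check.)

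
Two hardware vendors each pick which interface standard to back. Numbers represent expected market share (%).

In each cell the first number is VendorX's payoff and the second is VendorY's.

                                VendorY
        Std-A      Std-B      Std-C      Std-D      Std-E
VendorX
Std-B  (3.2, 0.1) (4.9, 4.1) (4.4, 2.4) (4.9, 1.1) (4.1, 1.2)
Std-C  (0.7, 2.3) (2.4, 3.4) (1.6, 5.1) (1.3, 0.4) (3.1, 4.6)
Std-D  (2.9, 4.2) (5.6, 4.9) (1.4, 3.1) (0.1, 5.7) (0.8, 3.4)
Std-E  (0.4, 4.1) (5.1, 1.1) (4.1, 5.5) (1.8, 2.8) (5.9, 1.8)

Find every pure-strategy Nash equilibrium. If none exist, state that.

For each player, find the best response to each opponent profile; mutual best responses are the pure NE.
VendorX against Std-A: payoffs 3.2, 0.7, 2.9, 0.4 → best response Std-B.
VendorX against Std-B: payoffs 4.9, 2.4, 5.6, 5.1 → best response Std-D.
VendorX against Std-C: payoffs 4.4, 1.6, 1.4, 4.1 → best response Std-B.
VendorX against Std-D: payoffs 4.9, 1.3, 0.1, 1.8 → best response Std-B.
VendorX against Std-E: payoffs 4.1, 3.1, 0.8, 5.9 → best response Std-E.
VendorY against Std-B: payoffs 0.1, 4.1, 2.4, 1.1, 1.2 → best response Std-B.
VendorY against Std-C: payoffs 2.3, 3.4, 5.1, 0.4, 4.6 → best response Std-C.
VendorY against Std-D: payoffs 4.2, 4.9, 3.1, 5.7, 3.4 → best response Std-D.
VendorY against Std-E: payoffs 4.1, 1.1, 5.5, 2.8, 1.8 → best response Std-C.
No profile is a mutual best response for all players.

There is no pure-strategy Nash equilibrium.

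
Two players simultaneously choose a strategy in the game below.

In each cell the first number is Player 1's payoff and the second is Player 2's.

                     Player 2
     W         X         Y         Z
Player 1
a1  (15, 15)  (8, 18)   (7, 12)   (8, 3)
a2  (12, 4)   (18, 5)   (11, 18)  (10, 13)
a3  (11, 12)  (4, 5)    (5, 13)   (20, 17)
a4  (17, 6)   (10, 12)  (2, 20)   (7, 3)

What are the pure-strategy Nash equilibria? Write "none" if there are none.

Mark each player's best response to every combination of opponents' strategies; a profile where every player is best-responding is a pure Nash equilibrium.
Player 1 against W: payoffs 15, 12, 11, 17 → best response a4.
Player 1 against X: payoffs 8, 18, 4, 10 → best response a2.
Player 1 against Y: payoffs 7, 11, 5, 2 → best response a2.
Player 1 against Z: payoffs 8, 10, 20, 7 → best response a3.
Player 2 against a1: payoffs 15, 18, 12, 3 → best response X.
Player 2 against a2: payoffs 4, 5, 18, 13 → best response Y.
Player 2 against a3: payoffs 12, 5, 13, 17 → best response Z.
Player 2 against a4: payoffs 6, 12, 20, 3 → best response Y.
Mutual best responses: (a2, Y); (a3, Z).

(a2, Y) and (a3, Z)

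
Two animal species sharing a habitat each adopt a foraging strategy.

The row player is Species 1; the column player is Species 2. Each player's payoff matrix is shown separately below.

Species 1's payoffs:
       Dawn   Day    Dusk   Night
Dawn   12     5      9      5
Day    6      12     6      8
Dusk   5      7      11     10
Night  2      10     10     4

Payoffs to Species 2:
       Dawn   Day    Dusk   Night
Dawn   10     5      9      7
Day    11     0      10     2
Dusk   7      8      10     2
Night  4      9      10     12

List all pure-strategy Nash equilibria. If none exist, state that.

The pure Nash equilibria are (Dawn, Dawn); (Dusk, Dusk).

Check each profile: it is a Nash equilibrium iff no player can strictly gain by switching unilaterally.
(Dawn, Dawn): Species 1 gets 12, best alternative 6; Species 2 gets 10, best alternative 9. No profitable deviation — NE.
(Dawn, Day): Species 1 can switch to Day (5 → 12). Not NE.
(Dawn, Dusk): Species 1 can switch to Dusk (9 → 11). Not NE.
(Dawn, Night): Species 1 can switch to Day (5 → 8). Not NE.
(Day, Dawn): Species 1 can switch to Dawn (6 → 12). Not NE.
(Day, Day): Species 2 can switch to Dawn (0 → 11). Not NE.
(Day, Dusk): Species 1 can switch to Dawn (6 → 9). Not NE.
(Day, Night): Species 1 can switch to Dusk (8 → 10). Not NE.
(Dusk, Dawn): Species 1 can switch to Dawn (5 → 12). Not NE.
(Dusk, Day): Species 1 can switch to Day (7 → 12). Not NE.
(Dusk, Dusk): Species 1 gets 11, best alternative 10; Species 2 gets 10, best alternative 8. No profitable deviation — NE.
(Dusk, Night): Species 2 can switch to Dawn (2 → 7). Not NE.
(The remaining 4 profiles each have a profitable deviation by the same check.)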